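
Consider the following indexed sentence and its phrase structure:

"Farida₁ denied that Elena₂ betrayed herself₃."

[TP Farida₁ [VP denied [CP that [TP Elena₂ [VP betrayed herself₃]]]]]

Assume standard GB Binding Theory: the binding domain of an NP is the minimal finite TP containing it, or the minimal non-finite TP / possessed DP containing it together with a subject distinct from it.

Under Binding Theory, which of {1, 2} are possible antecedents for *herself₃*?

{2}

*herself* is an anaphor, so Principle A applies: it must be bound in its binding domain.
Binding domain of *herself₃*: the embedded TP, whose subject is Elena₂.
*Farida₁* c-commands the anaphor but is outside its binding domain → cannot satisfy Principle A.
*Elena₂* c-commands the anaphor within its binding domain → licit binder.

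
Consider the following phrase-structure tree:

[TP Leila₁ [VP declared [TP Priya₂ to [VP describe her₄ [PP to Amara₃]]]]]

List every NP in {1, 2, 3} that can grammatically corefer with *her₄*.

{1}

*her* is a pronoun, so Principle B applies: it must be free in its binding domain.
Binding domain of *her₄*: the embedded TP, whose subject is Priya₂.
*Leila₁* c-commands the pronoun but from outside its binding domain, and is not c-commanded by it → coindexation permitted.
*Priya₂* c-commands the pronoun within its binding domain → coindexation would violate Principle B.
*Amara₃*: the pronoun c-commands this R-expression → coindexation would violate Principle C on *Amara₃*.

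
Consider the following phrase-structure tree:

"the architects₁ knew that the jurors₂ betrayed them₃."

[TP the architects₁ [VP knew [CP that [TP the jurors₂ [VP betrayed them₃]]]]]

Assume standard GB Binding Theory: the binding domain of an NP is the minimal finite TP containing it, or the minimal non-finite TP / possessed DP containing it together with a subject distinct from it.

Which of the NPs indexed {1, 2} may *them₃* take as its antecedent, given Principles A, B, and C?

*them* is a pronoun, so Principle B applies: it must be free in its binding domain.
Binding domain of *them₃*: the embedded TP, whose subject is the jurors₂.
*the architects₁* c-commands the pronoun but from outside its binding domain, and is not c-commanded by it → coindexation permitted.
*the jurors₂* c-commands the pronoun within its binding domain → coindexation would violate Principle B.

{1}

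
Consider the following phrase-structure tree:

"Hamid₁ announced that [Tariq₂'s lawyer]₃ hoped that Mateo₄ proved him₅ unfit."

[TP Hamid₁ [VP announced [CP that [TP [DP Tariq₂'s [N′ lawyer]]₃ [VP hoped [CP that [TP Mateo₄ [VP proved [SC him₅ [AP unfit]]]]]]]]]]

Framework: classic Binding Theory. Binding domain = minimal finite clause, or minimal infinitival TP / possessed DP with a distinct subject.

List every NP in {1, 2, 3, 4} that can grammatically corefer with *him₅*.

{1, 2, 3}

*him* is a pronoun, so Principle B applies: it must be free in its binding domain.
Binding domain of *him₅*: the embedded TP, whose subject is Mateo₄.
*Hamid₁* c-commands the pronoun but from outside its binding domain, and is not c-commanded by it → coindexation permitted.
*Tariq₂* and the pronoun do not c-command one another → neither Principle B nor Principle C is at stake; coindexation permitted.
*[Tariq₂'s lawyer]₃* c-commands the pronoun but from outside its binding domain, and is not c-commanded by it → coindexation permitted.
*Mateo₄* c-commands the pronoun within its binding domain → coindexation would violate Principle B.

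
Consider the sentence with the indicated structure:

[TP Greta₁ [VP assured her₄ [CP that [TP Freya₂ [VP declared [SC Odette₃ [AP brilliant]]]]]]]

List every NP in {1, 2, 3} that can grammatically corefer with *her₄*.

none

*her* is a pronoun, so Principle B applies: it must be free in its binding domain.
Binding domain of *her₄*: the matrix TP, whose subject is Greta₁.
*Greta₁* c-commands the pronoun within its binding domain → coindexation would violate Principle B.
*Freya₂*: the pronoun c-commands this R-expression → coindexation would violate Principle C on *Freya₂*.
*Odette₃*: the pronoun c-commands this R-expression → coindexation would violate Principle C on *Odette₃*.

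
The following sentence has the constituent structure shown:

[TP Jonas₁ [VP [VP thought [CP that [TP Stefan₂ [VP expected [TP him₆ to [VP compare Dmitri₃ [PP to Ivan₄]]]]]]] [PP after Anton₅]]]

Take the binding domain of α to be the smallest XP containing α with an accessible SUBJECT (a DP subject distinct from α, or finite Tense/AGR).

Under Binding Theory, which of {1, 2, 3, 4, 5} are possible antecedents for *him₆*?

{1, 5}

*him* is a pronoun, so Principle B applies: it must be free in its binding domain.
Binding domain of *him₆*: the embedded TP, whose subject is Stefan₂.
*Jonas₁* c-commands the pronoun but from outside its binding domain, and is not c-commanded by it → coindexation permitted.
*Stefan₂* c-commands the pronoun within its binding domain → coindexation would violate Principle B.
*Dmitri₃*: the pronoun c-commands this R-expression → coindexation would violate Principle C on *Dmitri₃*.
*Ivan₄*: the pronoun c-commands this R-expression → coindexation would violate Principle C on *Ivan₄*.
*Anton₅* and the pronoun do not c-command one another → neither Principle B nor Principle C is at stake; coindexation permitted.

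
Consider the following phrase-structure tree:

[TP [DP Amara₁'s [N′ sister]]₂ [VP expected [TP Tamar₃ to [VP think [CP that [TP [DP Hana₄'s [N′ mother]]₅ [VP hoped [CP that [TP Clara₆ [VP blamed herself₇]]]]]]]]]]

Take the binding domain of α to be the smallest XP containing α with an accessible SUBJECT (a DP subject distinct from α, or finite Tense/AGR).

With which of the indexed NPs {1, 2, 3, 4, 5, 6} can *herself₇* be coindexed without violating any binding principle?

*herself* is an anaphor, so Principle A applies: it must be bound in its binding domain.
Binding domain of *herself₇*: the embedded TP, whose subject is Clara₆.
*Amara₁* does not c-command the anaphor → cannot bind it.
*[Amara₁'s sister]₂* c-commands the anaphor but is outside its binding domain → cannot satisfy Principle A.
*Tamar₃* c-commands the anaphor but is outside its binding domain → cannot satisfy Principle A.
*Hana₄* does not c-command the anaphor → cannot bind it.
*[Hana₄'s mother]₅* c-commands the anaphor but is outside its binding domain → cannot satisfy Principle A.
*Clara₆* c-commands the anaphor within its binding domain → licit binder.

{6}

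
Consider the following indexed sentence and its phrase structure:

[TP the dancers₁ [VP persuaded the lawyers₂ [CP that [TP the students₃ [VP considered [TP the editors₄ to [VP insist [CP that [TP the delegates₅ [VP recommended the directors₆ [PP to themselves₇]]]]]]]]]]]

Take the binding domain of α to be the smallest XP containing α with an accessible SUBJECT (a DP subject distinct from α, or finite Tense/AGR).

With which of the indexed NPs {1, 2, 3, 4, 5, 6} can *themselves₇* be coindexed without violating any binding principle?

{5, 6}

*themselves* is an anaphor, so Principle A applies: it must be bound in its binding domain.
Binding domain of *themselves₇*: the embedded TP, whose subject is the delegates₅.
*the dancers₁* c-commands the anaphor but is outside its binding domain → cannot satisfy Principle A.
*the lawyers₂* c-commands the anaphor but is outside its binding domain → cannot satisfy Principle A.
*the students₃* c-commands the anaphor but is outside its binding domain → cannot satisfy Principle A.
*the editors₄* c-commands the anaphor but is outside its binding domain → cannot satisfy Principle A.
*the delegates₅* c-commands the anaphor within its binding domain → licit binder.
*the directors₆* c-commands the anaphor within its binding domain → licit binder.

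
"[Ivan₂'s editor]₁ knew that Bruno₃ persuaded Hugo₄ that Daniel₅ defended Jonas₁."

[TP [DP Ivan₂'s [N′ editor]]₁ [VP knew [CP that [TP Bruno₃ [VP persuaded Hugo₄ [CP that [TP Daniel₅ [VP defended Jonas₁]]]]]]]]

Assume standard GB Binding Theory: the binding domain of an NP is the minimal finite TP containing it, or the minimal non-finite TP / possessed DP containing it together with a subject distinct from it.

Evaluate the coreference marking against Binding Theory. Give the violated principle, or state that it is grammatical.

The two coindexed NPs are *[Ivan₂'s editor]₁* and *Jonas₁*.
*Jonas₁* is an R-expression. Principle C requires it to be free everywhere.
*[Ivan₂'s editor]₁* c-commands it and carries the same index.
The R-expression is bound → Principle C violation.

Principle C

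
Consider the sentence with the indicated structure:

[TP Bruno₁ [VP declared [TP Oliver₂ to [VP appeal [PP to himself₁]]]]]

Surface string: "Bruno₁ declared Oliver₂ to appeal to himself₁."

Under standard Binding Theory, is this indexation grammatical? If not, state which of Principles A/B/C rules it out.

The two coindexed NPs are *Bruno₁* and *himself₁*.
*himself₁* is an anaphor. Principle A requires it to be bound within its binding domain — the embedded TP, whose subject is Oliver₂.
Within that domain it is c-commanded by *Oliver₂*, which does not share its index.
*Bruno₁* does c-command the anaphor, but from outside its binding domain.
The anaphor is unbound in its domain → Principle A violation.

Principle A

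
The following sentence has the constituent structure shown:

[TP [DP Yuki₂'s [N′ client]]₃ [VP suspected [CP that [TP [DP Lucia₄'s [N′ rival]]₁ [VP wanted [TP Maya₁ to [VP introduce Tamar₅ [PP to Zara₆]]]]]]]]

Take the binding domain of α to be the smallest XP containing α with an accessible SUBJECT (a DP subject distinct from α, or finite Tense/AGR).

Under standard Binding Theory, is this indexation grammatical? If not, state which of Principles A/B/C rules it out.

Principle C

The two coindexed NPs are *[Lucia₄'s rival]₁* and *Maya₁*.
*Maya₁* is an R-expression. Principle C requires it to be free everywhere.
*[Lucia₄'s rival]₁* c-commands it and carries the same index.
The R-expression is bound → Principle C violation.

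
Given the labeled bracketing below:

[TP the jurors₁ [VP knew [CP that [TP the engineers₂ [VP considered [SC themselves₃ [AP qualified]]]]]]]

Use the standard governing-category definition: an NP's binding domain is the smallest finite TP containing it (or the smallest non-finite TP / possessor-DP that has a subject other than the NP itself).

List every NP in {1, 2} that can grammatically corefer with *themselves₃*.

{2}

*themselves* is an anaphor, so Principle A applies: it must be bound in its binding domain.
Binding domain of *themselves₃*: the embedded TP, whose subject is the engineers₂.
*the jurors₁* c-commands the anaphor but is outside its binding domain → cannot satisfy Principle A.
*the engineers₂* c-commands the anaphor within its binding domain → licit binder.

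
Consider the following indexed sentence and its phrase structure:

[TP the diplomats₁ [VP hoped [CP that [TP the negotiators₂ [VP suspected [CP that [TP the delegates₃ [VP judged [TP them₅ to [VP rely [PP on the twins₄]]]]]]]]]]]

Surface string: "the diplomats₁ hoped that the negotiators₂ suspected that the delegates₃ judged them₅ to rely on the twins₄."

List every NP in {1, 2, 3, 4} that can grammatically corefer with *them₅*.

{1, 2}

*them* is a pronoun, so Principle B applies: it must be free in its binding domain.
Binding domain of *them₅*: the embedded TP, whose subject is the delegates₃.
*the diplomats₁* c-commands the pronoun but from outside its binding domain, and is not c-commanded by it → coindexation permitted.
*the negotiators₂* c-commands the pronoun but from outside its binding domain, and is not c-commanded by it → coindexation permitted.
*the delegates₃* c-commands the pronoun within its binding domain → coindexation would violate Principle B.
*the twins₄*: the pronoun c-commands this R-expression → coindexation would violate Principle C on *the twins₄*.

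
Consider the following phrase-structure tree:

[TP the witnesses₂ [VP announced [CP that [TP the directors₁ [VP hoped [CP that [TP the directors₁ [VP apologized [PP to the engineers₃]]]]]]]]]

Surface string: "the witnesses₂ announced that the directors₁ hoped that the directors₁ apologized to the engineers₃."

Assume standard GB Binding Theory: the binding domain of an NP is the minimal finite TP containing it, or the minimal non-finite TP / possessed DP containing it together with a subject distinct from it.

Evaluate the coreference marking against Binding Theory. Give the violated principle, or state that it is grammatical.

Principle C

The two coindexed NPs are *the directors₁* (the lower occurrence) and *the directors₁* (the higher occurrence).
*the directors₁* (the lower occurrence) is an R-expression. Principle C requires it to be free everywhere.
*the directors₁* (the higher occurrence) c-commands it and carries the same index.
The R-expression is bound → Principle C violation.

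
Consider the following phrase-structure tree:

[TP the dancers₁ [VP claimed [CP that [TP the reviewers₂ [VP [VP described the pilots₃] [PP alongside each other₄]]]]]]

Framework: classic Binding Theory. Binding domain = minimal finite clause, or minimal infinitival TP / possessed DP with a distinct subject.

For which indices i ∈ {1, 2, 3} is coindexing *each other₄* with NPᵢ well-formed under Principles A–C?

*each other* is an anaphor, so Principle A applies: it must be bound in its binding domain.
Binding domain of *each other₄*: the embedded TP, whose subject is the reviewers₂.
*the dancers₁* c-commands the anaphor but is outside its binding domain → cannot satisfy Principle A.
*the reviewers₂* c-commands the anaphor within its binding domain → licit binder.
*the pilots₃* does not c-command the anaphor → cannot bind it.

{2}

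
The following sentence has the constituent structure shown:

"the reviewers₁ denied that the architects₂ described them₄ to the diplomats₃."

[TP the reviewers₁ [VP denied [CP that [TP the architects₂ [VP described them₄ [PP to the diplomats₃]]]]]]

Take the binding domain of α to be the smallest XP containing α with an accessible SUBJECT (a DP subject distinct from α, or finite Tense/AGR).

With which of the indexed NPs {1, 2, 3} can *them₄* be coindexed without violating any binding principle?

*them* is a pronoun, so Principle B applies: it must be free in its binding domain.
Binding domain of *them₄*: the embedded TP, whose subject is the architects₂.
*the reviewers₁* c-commands the pronoun but from outside its binding domain, and is not c-commanded by it → coindexation permitted.
*the architects₂* c-commands the pronoun within its binding domain → coindexation would violate Principle B.
*the diplomats₃*: the pronoun c-commands this R-expression → coindexation would violate Principle C on *the diplomats₃*.

{1}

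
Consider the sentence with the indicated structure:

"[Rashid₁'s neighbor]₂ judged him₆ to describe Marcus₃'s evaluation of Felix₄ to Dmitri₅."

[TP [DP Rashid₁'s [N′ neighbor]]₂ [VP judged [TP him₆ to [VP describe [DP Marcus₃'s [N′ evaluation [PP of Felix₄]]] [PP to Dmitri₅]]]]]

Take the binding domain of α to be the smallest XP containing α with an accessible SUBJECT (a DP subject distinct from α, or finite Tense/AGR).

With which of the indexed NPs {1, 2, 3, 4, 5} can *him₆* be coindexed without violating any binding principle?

{1}

*him* is a pronoun, so Principle B applies: it must be free in its binding domain.
Binding domain of *him₆*: the matrix TP, whose subject is [Rashid₁'s neighbor]₂.
*Rashid₁* and the pronoun do not c-command one another → neither Principle B nor Principle C is at stake; coindexation permitted.
*[Rashid₁'s neighbor]₂* c-commands the pronoun within its binding domain → coindexation would violate Principle B.
*Marcus₃*: the pronoun c-commands this R-expression → coindexation would violate Principle C on *Marcus₃*.
*Felix₄*: the pronoun c-commands this R-expression → coindexation would violate Principle C on *Felix₄*.
*Dmitri₅*: the pronoun c-commands this R-expression → coindexation would violate Principle C on *Dmitri₅*.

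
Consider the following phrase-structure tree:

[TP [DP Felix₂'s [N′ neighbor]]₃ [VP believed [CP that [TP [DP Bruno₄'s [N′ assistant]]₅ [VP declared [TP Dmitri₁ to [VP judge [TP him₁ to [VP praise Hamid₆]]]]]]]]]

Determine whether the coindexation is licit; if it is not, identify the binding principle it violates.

The two coindexed NPs are *Dmitri₁* and *him₁*.
*him₁* is a pronoun. Its binding domain is the embedded TP, whose subject is Dmitri₁.
*Dmitri₁* c-commands it within that domain and carries the same index.
The pronoun is locally bound → Principle B violation.

Principle B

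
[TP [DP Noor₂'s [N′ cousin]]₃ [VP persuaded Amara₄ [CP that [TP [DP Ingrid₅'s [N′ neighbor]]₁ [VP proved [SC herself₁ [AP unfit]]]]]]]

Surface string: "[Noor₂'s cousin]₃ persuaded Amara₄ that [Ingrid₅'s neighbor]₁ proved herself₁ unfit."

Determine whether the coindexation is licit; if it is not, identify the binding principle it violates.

The two coindexed NPs are *[Ingrid₅'s neighbor]₁* and *herself₁*.
*herself₁* is an anaphor; its binding domain is the embedded TP, whose subject is [Ingrid₅'s neighbor]₁. *[Ingrid₅'s neighbor]₁* c-commands it within that domain and shares its index, so Principle A is satisfied.
*[Ingrid₅'s neighbor]₁* is an R-expression; *herself₁* does not c-command it, and no other NP shares its index, so Principle C is satisfied.
All principles are respected.

grammatical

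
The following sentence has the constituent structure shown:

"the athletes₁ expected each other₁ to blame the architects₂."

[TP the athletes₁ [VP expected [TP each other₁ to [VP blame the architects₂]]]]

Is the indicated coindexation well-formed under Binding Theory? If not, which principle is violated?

grammatical

The two coindexed NPs are *the athletes₁* and *each other₁*.
*each other₁* is an anaphor; its binding domain is the matrix TP, whose subject is the athletes₁. *the athletes₁* c-commands it within that domain and shares its index, so Principle A is satisfied.
*the athletes₁* is an R-expression; *each other₁* does not c-command it, and no other NP shares its index, so Principle C is satisfied.
All principles are respected.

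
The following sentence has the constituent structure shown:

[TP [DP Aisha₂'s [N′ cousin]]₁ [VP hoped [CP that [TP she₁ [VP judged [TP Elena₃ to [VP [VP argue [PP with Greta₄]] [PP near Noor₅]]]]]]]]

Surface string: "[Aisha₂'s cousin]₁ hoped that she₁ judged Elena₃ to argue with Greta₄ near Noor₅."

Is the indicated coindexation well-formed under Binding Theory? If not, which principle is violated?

grammatical

The two coindexed NPs are *[Aisha₂'s cousin]₁* and *she₁*.
*she₁* is a pronoun; nothing c-commands it within its binding domain (the embedded TP.), so Principle B holds trivially.
*[Aisha₂'s cousin]₁* is an R-expression; *she₁* does not c-command it, and no other NP shares its index, so Principle C is satisfied.
All principles are respected.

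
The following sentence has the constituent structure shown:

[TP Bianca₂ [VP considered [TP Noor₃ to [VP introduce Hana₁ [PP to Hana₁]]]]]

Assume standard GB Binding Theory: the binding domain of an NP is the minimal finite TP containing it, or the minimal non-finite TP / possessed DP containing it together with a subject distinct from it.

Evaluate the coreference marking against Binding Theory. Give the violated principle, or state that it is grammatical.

The two coindexed NPs are *Hana₁* (the higher occurrence) and *Hana₁* (the lower occurrence).
*Hana₁* (the lower occurrence) is an R-expression. Principle C requires it to be free everywhere.
*Hana₁* (the higher occurrence) c-commands it and carries the same index.
The R-expression is bound → Principle C violation.

Principle C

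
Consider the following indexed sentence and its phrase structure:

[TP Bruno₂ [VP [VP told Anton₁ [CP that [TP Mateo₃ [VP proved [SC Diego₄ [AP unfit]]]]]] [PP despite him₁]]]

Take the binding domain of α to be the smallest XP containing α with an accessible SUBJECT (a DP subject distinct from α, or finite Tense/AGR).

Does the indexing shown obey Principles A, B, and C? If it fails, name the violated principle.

grammatical

The two coindexed NPs are *Anton₁* and *him₁*.
*him₁* is a pronoun; its binding domain is the matrix TP, whose subject is Bruno₂. Within that domain it is c-commanded only by *Bruno₂*, which carries a different index — the pronoun is free locally, so Principle B holds.
*Anton₁* is an R-expression; *him₁* does not c-command it, and no other NP shares its index, so Principle C is satisfied.
All principles are respected.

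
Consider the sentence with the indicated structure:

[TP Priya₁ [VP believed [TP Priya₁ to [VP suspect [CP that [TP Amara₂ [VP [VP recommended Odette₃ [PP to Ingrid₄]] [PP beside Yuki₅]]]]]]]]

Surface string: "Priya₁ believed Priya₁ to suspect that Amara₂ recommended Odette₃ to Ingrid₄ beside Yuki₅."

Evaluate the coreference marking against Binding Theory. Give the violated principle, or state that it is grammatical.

The two coindexed NPs are *Priya₁* (the higher occurrence) and *Priya₁* (the lower occurrence).
*Priya₁* (the lower occurrence) is an R-expression. Principle C requires it to be free everywhere.
*Priya₁* (the higher occurrence) c-commands it and carries the same index.
The R-expression is bound → Principle C violation.

Principle C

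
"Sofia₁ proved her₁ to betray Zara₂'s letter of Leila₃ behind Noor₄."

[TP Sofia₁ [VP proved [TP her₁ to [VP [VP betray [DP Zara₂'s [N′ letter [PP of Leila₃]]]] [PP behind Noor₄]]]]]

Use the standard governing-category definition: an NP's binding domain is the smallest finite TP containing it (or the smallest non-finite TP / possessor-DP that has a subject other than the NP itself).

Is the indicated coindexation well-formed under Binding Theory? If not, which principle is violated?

The two coindexed NPs are *Sofia₁* and *her₁*.
*her₁* is a pronoun. Its binding domain is the matrix TP, whose subject is Sofia₁.
*Sofia₁* c-commands it within that domain and carries the same index.
The pronoun is locally bound → Principle B violation.

Principle B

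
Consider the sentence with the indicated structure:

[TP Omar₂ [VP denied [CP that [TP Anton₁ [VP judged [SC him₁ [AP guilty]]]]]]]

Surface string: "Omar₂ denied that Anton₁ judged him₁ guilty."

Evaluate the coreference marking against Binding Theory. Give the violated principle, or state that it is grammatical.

The two coindexed NPs are *Anton₁* and *him₁*.
*him₁* is a pronoun. Its binding domain is the embedded TP, whose subject is Anton₁.
*Anton₁* c-commands it within that domain and carries the same index.
The pronoun is locally bound → Principle B violation.

Principle B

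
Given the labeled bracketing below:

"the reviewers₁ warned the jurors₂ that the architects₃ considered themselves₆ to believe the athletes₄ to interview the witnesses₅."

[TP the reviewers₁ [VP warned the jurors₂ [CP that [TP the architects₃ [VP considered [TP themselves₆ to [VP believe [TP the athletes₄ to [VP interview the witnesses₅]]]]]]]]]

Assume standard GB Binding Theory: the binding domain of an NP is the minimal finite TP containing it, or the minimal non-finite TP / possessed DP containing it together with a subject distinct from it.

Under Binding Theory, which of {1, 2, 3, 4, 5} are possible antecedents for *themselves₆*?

*themselves* is an anaphor, so Principle A applies: it must be bound in its binding domain.
Binding domain of *themselves₆*: the embedded TP, whose subject is the architects₃.
*the reviewers₁* c-commands the anaphor but is outside its binding domain → cannot satisfy Principle A.
*the jurors₂* c-commands the anaphor but is outside its binding domain → cannot satisfy Principle A.
*the architects₃* c-commands the anaphor within its binding domain → licit binder.
*the athletes₄* does not c-command the anaphor → cannot bind it.
*the witnesses₅* does not c-command the anaphor → cannot bind it.

{3}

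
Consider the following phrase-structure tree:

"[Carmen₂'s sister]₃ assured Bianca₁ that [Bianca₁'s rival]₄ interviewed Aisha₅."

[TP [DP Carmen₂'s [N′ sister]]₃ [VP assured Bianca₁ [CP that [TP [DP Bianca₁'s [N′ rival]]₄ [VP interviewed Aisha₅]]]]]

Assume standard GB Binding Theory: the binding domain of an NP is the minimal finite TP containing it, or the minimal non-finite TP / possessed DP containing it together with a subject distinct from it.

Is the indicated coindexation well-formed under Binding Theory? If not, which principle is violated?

Principle C

The two coindexed NPs are *Bianca₁* (the lower occurrence) and *Bianca₁* (the higher occurrence).
*Bianca₁* (the lower occurrence) is an R-expression. Principle C requires it to be free everywhere.
*Bianca₁* (the higher occurrence) c-commands it and carries the same index.
The R-expression is bound → Principle C violation.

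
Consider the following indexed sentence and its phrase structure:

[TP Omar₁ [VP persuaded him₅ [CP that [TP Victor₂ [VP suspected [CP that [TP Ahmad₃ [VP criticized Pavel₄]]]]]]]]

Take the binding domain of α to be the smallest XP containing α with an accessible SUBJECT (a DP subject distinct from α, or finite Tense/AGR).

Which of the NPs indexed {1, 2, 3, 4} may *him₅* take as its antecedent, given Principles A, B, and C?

*him* is a pronoun, so Principle B applies: it must be free in its binding domain.
Binding domain of *him₅*: the matrix TP, whose subject is Omar₁.
*Omar₁* c-commands the pronoun within its binding domain → coindexation would violate Principle B.
*Victor₂*: the pronoun c-commands this R-expression → coindexation would violate Principle C on *Victor₂*.
*Ahmad₃*: the pronoun c-commands this R-expression → coindexation would violate Principle C on *Ahmad₃*.
*Pavel₄*: the pronoun c-commands this R-expression → coindexation would violate Principle C on *Pavel₄*.

none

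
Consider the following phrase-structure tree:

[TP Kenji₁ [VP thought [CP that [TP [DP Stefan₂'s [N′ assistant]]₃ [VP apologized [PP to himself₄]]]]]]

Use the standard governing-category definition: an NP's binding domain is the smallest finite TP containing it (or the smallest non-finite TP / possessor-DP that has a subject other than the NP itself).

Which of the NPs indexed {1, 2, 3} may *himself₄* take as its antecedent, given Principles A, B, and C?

{3}

*himself* is an anaphor, so Principle A applies: it must be bound in its binding domain.
Binding domain of *himself₄*: the embedded TP, whose subject is [Stefan₂'s assistant]₃.
*Kenji₁* c-commands the anaphor but is outside its binding domain → cannot satisfy Principle A.
*Stefan₂* does not c-command the anaphor → cannot bind it.
*[Stefan₂'s assistant]₃* c-commands the anaphor within its binding domain → licit binder.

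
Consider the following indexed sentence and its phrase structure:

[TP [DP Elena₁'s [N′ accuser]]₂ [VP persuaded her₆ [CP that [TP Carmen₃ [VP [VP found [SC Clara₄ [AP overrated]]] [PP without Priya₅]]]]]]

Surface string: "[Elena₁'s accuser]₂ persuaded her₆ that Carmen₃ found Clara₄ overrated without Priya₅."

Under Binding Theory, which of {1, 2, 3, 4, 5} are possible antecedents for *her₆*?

{1}

*her* is a pronoun, so Principle B applies: it must be free in its binding domain.
Binding domain of *her₆*: the matrix TP, whose subject is [Elena₁'s accuser]₂.
*Elena₁* and the pronoun do not c-command one another → neither Principle B nor Principle C is at stake; coindexation permitted.
*[Elena₁'s accuser]₂* c-commands the pronoun within its binding domain → coindexation would violate Principle B.
*Carmen₃*: the pronoun c-commands this R-expression → coindexation would violate Principle C on *Carmen₃*.
*Clara₄*: the pronoun c-commands this R-expression → coindexation would violate Principle C on *Clara₄*.
*Priya₅*: the pronoun c-commands this R-expression → coindexation would violate Principle C on *Priya₅*.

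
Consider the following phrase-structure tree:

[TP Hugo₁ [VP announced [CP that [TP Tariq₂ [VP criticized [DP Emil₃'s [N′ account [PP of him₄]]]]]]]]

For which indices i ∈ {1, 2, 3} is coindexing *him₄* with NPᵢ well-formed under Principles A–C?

*him* is a pronoun, so Principle B applies: it must be free in its binding domain.
Binding domain of *him₄*: the possessed DP, whose subject is Emil₃.
*Hugo₁* c-commands the pronoun but from outside its binding domain, and is not c-commanded by it → coindexation permitted.
*Tariq₂* c-commands the pronoun but from outside its binding domain, and is not c-commanded by it → coindexation permitted.
*Emil₃* c-commands the pronoun within its binding domain → coindexation would violate Principle B.

{1, 2}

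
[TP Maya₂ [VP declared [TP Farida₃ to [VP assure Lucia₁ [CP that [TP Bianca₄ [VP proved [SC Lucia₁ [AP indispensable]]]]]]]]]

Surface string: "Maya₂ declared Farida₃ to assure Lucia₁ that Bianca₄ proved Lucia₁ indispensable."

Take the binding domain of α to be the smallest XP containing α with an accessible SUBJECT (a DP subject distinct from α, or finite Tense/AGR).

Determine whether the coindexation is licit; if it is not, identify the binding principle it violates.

The two coindexed NPs are *Lucia₁* (the lower occurrence) and *Lucia₁* (the higher occurrence).
*Lucia₁* (the lower occurrence) is an R-expression. Principle C requires it to be free everywhere.
*Lucia₁* (the higher occurrence) c-commands it and carries the same index.
The R-expression is bound → Principle C violation.

Principle C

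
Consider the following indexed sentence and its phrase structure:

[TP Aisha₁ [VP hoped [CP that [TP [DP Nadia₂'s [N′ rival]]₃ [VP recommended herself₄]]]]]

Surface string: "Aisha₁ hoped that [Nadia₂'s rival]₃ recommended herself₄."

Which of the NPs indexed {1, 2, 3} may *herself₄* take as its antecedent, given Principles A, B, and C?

{3}

*herself* is an anaphor, so Principle A applies: it must be bound in its binding domain.
Binding domain of *herself₄*: the embedded TP, whose subject is [Nadia₂'s rival]₃.
*Aisha₁* c-commands the anaphor but is outside its binding domain → cannot satisfy Principle A.
*Nadia₂* does not c-command the anaphor → cannot bind it.
*[Nadia₂'s rival]₃* c-commands the anaphor within its binding domain → licit binder.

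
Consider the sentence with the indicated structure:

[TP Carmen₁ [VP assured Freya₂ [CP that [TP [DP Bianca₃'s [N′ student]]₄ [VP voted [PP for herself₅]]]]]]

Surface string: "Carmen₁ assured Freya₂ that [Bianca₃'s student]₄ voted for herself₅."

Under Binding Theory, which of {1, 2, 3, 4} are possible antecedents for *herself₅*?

*herself* is an anaphor, so Principle A applies: it must be bound in its binding domain.
Binding domain of *herself₅*: the embedded TP, whose subject is [Bianca₃'s student]₄.
*Carmen₁* c-commands the anaphor but is outside its binding domain → cannot satisfy Principle A.
*Freya₂* c-commands the anaphor but is outside its binding domain → cannot satisfy Principle A.
*Bianca₃* does not c-command the anaphor → cannot bind it.
*[Bianca₃'s student]₄* c-commands the anaphor within its binding domain → licit binder.

{4}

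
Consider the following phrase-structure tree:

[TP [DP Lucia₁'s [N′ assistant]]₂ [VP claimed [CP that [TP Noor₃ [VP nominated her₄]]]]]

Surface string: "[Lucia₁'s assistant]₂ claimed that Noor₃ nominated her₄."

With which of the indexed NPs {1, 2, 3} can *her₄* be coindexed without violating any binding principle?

*her* is a pronoun, so Principle B applies: it must be free in its binding domain.
Binding domain of *her₄*: the embedded TP, whose subject is Noor₃.
*Lucia₁* and the pronoun do not c-command one another → neither Principle B nor Principle C is at stake; coindexation permitted.
*[Lucia₁'s assistant]₂* c-commands the pronoun but from outside its binding domain, and is not c-commanded by it → coindexation permitted.
*Noor₃* c-commands the pronoun within its binding domain → coindexation would violate Principle B.

{1, 2}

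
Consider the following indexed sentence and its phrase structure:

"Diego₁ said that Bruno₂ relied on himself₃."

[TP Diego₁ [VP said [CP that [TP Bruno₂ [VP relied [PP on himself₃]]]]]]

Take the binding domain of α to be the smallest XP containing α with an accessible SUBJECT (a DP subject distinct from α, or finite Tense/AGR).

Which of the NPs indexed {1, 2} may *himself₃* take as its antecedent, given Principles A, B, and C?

{2}

*himself* is an anaphor, so Principle A applies: it must be bound in its binding domain.
Binding domain of *himself₃*: the embedded TP, whose subject is Bruno₂.
*Diego₁* c-commands the anaphor but is outside its binding domain → cannot satisfy Principle A.
*Bruno₂* c-commands the anaphor within its binding domain → licit binder.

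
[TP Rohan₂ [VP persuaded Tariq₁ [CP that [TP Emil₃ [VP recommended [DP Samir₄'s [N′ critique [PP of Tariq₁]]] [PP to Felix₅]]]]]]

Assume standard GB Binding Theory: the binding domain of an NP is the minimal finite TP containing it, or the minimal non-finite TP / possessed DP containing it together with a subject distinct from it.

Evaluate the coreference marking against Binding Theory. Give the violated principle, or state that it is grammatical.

Principle C

The two coindexed NPs are *Tariq₁* (the higher occurrence) and *Tariq₁* (the lower occurrence).
*Tariq₁* (the lower occurrence) is an R-expression. Principle C requires it to be free everywhere.
*Tariq₁* (the higher occurrence) c-commands it and carries the same index.
The R-expression is bound → Principle C violation.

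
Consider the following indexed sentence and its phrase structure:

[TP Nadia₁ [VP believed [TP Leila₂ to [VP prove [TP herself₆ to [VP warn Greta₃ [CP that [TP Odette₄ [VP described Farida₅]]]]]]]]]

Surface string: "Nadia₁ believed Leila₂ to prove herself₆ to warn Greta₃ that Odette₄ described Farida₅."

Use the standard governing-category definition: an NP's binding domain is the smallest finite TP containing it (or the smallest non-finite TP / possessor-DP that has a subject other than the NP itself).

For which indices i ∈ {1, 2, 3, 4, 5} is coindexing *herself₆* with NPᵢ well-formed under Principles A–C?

{2}

*herself* is an anaphor, so Principle A applies: it must be bound in its binding domain.
Binding domain of *herself₆*: the embedded TP, whose subject is Leila₂.
*Nadia₁* c-commands the anaphor but is outside its binding domain → cannot satisfy Principle A.
*Leila₂* c-commands the anaphor within its binding domain → licit binder.
*Greta₃* does not c-command the anaphor → cannot bind it.
*Odette₄* does not c-command the anaphor → cannot bind it.
*Farida₅* does not c-command the anaphor → cannot bind it.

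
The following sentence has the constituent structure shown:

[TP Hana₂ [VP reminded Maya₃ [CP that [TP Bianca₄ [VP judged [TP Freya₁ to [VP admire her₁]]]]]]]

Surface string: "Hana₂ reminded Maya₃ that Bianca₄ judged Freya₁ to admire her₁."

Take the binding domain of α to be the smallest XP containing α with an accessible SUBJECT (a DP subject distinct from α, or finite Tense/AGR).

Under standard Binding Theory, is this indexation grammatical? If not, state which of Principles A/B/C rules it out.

Principle B

The two coindexed NPs are *Freya₁* and *her₁*.
*her₁* is a pronoun. Its binding domain is the embedded TP, whose subject is Freya₁.
*Freya₁* c-commands it within that domain and carries the same index.
The pronoun is locally bound → Principle B violation.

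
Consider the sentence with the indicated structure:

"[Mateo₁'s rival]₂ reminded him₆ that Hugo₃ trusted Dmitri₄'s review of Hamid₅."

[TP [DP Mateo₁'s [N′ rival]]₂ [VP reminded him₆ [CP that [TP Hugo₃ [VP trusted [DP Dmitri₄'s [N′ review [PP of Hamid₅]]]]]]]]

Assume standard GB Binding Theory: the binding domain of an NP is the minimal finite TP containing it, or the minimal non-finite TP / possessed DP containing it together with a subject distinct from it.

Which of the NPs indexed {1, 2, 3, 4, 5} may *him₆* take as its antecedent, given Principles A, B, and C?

*him* is a pronoun, so Principle B applies: it must be free in its binding domain.
Binding domain of *him₆*: the matrix TP, whose subject is [Mateo₁'s rival]₂.
*Mateo₁* and the pronoun do not c-command one another → neither Principle B nor Principle C is at stake; coindexation permitted.
*[Mateo₁'s rival]₂* c-commands the pronoun within its binding domain → coindexation would violate Principle B.
*Hugo₃*: the pronoun c-commands this R-expression → coindexation would violate Principle C on *Hugo₃*.
*Dmitri₄*: the pronoun c-commands this R-expression → coindexation would violate Principle C on *Dmitri₄*.
*Hamid₅*: the pronoun c-commands this R-expression → coindexation would violate Principle C on *Hamid₅*.

{1}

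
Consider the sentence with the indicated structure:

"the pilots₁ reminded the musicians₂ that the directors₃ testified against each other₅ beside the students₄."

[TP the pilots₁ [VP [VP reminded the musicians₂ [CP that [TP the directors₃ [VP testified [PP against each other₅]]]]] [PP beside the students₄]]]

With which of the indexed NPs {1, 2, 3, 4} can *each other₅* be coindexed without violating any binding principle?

*each other* is an anaphor, so Principle A applies: it must be bound in its binding domain.
Binding domain of *each other₅*: the embedded TP, whose subject is the directors₃.
*the pilots₁* c-commands the anaphor but is outside its binding domain → cannot satisfy Principle A.
*the musicians₂* c-commands the anaphor but is outside its binding domain → cannot satisfy Principle A.
*the directors₃* c-commands the anaphor within its binding domain → licit binder.
*the students₄* does not c-command the anaphor → cannot bind it.

{3}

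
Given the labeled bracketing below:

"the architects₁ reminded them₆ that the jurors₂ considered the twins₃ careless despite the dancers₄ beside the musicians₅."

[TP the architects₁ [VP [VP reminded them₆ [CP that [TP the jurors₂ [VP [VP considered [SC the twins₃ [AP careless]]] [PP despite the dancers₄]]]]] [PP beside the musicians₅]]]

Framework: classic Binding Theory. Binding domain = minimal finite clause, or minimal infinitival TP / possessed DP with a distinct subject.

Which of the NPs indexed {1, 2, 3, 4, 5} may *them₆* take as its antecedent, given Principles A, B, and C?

{5}

*them* is a pronoun, so Principle B applies: it must be free in its binding domain.
Binding domain of *them₆*: the matrix TP, whose subject is the architects₁.
*the architects₁* c-commands the pronoun within its binding domain → coindexation would violate Principle B.
*the jurors₂*: the pronoun c-commands this R-expression → coindexation would violate Principle C on *the jurors₂*.
*the twins₃*: the pronoun c-commands this R-expression → coindexation would violate Principle C on *the twins₃*.
*the dancers₄*: the pronoun c-commands this R-expression → coindexation would violate Principle C on *the dancers₄*.
*the musicians₅* and the pronoun do not c-command one another → neither Principle B nor Principle C is at stake; coindexation permitted.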